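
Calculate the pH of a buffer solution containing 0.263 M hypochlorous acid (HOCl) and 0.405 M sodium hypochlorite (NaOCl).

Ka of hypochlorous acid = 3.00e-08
pH = 7.71

pKa = -log(3.00e-08) = 7.52. pH = pKa + log([A⁻]/[HA]) = 7.52 + log(0.405/0.263)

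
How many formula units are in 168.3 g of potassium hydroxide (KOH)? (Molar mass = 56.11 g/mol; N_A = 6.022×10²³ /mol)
Moles = 168.3 g ÷ 56.11 g/mol = 2.99947 mol
Formula units = 2.99947 mol × 6.022×10²³ /mol = 1.806e+24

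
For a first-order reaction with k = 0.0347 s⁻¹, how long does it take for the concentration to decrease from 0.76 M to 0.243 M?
32.86 s

From ln[A] = ln[A]₀ - k·t: t = ln([A]₀/[A])/k = ln(0.76/0.243)/0.0347 = ln(3.1276)/0.0347 = 1.1403/0.0347 = 32.86 s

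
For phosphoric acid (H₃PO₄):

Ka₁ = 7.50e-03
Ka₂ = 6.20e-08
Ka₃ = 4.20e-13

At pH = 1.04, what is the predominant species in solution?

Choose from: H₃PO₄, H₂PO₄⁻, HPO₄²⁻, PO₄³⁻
H₃PO₄

pKa1 = 2.12, pKa2 = 7.21, pKa3 = 12.38. Each pKa is the crossover between adjacent species; pH = 1.04 lies in the region where H₃PO₄ predominates.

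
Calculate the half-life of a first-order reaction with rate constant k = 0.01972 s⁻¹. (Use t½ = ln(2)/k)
35.15 s

t½ = ln(2)/k = 0.6931/0.01972 = 35.15 s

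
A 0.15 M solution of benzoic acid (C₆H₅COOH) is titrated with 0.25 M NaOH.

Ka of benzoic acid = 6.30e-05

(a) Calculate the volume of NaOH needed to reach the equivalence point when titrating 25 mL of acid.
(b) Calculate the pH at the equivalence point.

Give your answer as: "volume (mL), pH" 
V = 15.0 mL, pH = 8.59

(a) At equivalence: moles acid = moles base.
moles acid = 0.15 × 0.025 = 0.00375 mol; V_NaOH = 0.00375/0.25 = 0.015 L = 15.0 mL.
(b) At equivalence, all acid → conjugate base A⁻ at [A⁻] = 0.00375/0.04 = 0.09375 M.
Kb = Kw/Ka = 1.0e-14/6.30e-05 = 1.587e-10; [OH⁻] = √(Kb·[A⁻]) = 3.858e-06; pOH = 5.41; pH = 14 − pOH = 8.59.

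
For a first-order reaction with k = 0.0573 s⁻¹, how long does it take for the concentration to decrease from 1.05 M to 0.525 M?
12.10 s

From ln[A] = ln[A]₀ - k·t: t = ln([A]₀/[A])/k = ln(1.05/0.525)/0.0573 = ln(2.0000)/0.0573 = 0.6931/0.0573 = 12.10 s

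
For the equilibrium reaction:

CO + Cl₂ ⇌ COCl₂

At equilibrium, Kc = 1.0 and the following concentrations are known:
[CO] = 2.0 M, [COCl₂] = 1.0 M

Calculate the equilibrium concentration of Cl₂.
[Cl₂] = 0.5000 M

Kc = ([COCl₂]) / ([CO] × [Cl₂]) = 1.0
[Cl₂]^1 = (product terms)/(Kc · other reactant terms) = 1 / (1.0 · 2) = 0.5
[Cl₂] = 0.5000 M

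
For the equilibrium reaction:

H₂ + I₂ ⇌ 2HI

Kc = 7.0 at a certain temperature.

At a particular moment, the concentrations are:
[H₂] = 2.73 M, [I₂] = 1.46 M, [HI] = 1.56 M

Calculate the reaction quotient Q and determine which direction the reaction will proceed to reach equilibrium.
Q = 0.611, Q < K, reaction proceeds forward (toward products)

Q = ([HI]^2) / ([H₂] × [I₂])
  = ((1.56)^2) / ((2.73)·(1.46)) = 2.4336/3.9858 = 0.6106
Since Q = 0.6106 < Kc = 7.0, the reaction proceeds forward (toward products) to reach equilibrium.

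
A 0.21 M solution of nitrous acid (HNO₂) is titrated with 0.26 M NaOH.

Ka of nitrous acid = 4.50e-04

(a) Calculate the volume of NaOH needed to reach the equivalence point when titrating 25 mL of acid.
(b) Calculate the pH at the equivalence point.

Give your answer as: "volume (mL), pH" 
V = 20.2 mL, pH = 8.21

(a) At equivalence: moles acid = moles base.
moles acid = 0.21 × 0.025 = 0.00525 mol; V_NaOH = 0.00525/0.26 = 0.02019 L = 20.2 mL.
(b) At equivalence, all acid → conjugate base A⁻ at [A⁻] = 0.00525/0.04519 = 0.1162 M.
Kb = Kw/Ka = 1.0e-14/4.50e-04 = 2.222e-11; [OH⁻] = √(Kb·[A⁻]) = 1.607e-06; pOH = 5.79; pH = 14 − pOH = 8.21.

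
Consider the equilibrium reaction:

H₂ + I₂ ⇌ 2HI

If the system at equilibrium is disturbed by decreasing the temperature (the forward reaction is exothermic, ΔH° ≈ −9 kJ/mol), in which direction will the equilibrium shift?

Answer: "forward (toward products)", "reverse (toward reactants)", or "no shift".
forward (toward products)

Apply Le Chatelier's principle: system shifts to counteract the change.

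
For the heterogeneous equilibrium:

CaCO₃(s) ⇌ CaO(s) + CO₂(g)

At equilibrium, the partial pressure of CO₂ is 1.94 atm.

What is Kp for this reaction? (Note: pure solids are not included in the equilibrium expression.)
K_p = 1.94

Solids (CaCO₃, CaO) have activity 1 and are excluded.
Kp = P(CO₂) = 1.94.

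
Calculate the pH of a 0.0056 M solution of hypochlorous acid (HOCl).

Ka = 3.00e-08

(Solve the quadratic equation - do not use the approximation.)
pH = 4.89

x² + Ka×x - Ka×C = 0. Using quadratic formula: [H⁺] = 1.2946e-05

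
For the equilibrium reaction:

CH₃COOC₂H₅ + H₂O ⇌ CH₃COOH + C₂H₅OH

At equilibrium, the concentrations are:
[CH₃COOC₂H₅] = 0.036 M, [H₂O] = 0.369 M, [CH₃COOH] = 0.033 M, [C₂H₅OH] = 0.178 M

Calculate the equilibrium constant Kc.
K_c = 0.4422

Kc = ([CH₃COOH] × [C₂H₅OH]) / ([CH₃COOC₂H₅] × [H₂O])
   = ((0.033)·(0.178)) / ((0.036)·(0.369))
   = 0.005874 / 0.013284 = 0.4422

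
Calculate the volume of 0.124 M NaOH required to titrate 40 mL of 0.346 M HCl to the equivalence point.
V_{base} = 111.6 mL

At equivalence: moles acid = moles base.
moles HCl = 0.346 M × 0.04 L = 0.01384 mol
V_NaOH = 0.01384 mol ÷ 0.124 M = 0.1116 L = 111.6 mL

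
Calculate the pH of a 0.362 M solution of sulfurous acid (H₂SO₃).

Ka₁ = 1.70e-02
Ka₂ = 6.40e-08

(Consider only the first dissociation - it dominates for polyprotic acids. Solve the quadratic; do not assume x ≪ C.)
pH = 1.15

x² + Ka₁·x − Ka₁·C = 0 with Ka₁ = 1.70e-02, C = 0.362.
x = (−Ka₁ + √(Ka₁² + 4·Ka₁·C))/2 = 7.0407e-02 M, so pH = 1.15.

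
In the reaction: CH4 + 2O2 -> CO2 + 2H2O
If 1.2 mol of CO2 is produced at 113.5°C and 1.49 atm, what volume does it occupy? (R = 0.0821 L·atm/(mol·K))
T = 113.5°C + 273.15 = 386.65 K
V = nRT/P = (1.2 × 0.0821 × 386.65) / 1.49
V = 25.57 L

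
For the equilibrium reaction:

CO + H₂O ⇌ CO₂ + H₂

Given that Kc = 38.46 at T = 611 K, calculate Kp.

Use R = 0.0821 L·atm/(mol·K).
K_p = 38.4600

Δn = (moles gaseous products) − (moles gaseous reactants) = 0
T = 611 K; RT = 0.0821 × 611 = 50.1631
Kp = Kc·(RT)^Δn = 38.46 × (50.1631)^0 = 38.46 × 1 = 38.4600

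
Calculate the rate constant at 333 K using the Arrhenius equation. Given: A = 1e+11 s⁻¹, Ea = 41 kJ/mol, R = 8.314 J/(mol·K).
3.70e+04 s⁻¹

k = A·exp(-Ea/(R·T)) = 1e+11·exp(-41000/(8.314·333)) = 1e+11·exp(-14.8091) = 1e+11·3.7023e-07 = 3.70e+04 s⁻¹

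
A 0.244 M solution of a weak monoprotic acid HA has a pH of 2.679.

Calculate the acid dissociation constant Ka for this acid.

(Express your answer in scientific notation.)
K_a = 1.81e-05

[H⁺] = 10^(−pH) = 10^(−2.679) = 2.094e-03 M. For HA ⇌ H⁺ + A⁻, Ka = x²/(C − x) = (2.094e-03)²/(0.244 − 2.094e-03) = 1.81e-05.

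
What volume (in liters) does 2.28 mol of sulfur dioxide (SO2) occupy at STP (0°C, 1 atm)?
At STP, 1 mol of gas occupies 22.4 L
Volume = 2.28 mol × 22.4 L/mol = 51.07 L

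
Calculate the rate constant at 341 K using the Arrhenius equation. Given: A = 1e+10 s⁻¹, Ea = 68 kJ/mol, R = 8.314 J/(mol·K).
3.83e-01 s⁻¹

k = A·exp(-Ea/(R·T)) = 1e+10·exp(-68000/(8.314·341)) = 1e+10·exp(-23.9853) = 1e+10·3.8312e-11 = 3.83e-01 s⁻¹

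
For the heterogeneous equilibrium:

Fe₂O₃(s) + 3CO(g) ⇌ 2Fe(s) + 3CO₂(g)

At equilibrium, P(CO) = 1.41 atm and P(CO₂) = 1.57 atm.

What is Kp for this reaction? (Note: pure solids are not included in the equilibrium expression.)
K_p = 1.381

Solids (Fe₂O₃, Fe) are excluded.
Kp = P(CO₂)³/P(CO)³ = (1.57)³/(1.41)³ = 3.87/2.803 = 1.381.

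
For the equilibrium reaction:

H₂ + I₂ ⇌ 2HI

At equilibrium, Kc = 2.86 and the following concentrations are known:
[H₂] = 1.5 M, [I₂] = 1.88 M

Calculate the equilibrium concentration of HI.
[HI] = 2.8399 M

Kc = ([HI]^2) / ([H₂] × [I₂]) = 2.86
[HI]^2 = Kc · (reactant terms)/(other product terms) = 2.86 · 2.82 / 1 = 8.0652
[HI] = (8.0652)^(1/2) = 2.8399 M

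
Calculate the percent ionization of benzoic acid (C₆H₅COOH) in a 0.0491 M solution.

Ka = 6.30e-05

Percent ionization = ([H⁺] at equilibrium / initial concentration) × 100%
Percent ionization = 3.52%

Let x = [H⁺]. Ka = x²/(C - x) ⇒ x² + (6.30e-05)x - (6.30e-05)(0.0491) = 0. x = 1.7276e-03. Percent = (1.7276e-03/0.0491) × 100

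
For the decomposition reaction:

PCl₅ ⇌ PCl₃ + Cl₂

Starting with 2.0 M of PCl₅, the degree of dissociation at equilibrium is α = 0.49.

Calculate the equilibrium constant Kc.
K_c = 0.9416

x = α·[A]₀ = 0.49 × 2.0 = 0.98 M dissociated.
At eq: [PCl₅] = 2.0 − 0.98 = 1.02 M; [PCl₃] = [Cl₂] = x = 0.98 M.
Kc = [PCl₃][Cl₂]/[PCl₅] = (0.98)²/1.02 = 0.9416.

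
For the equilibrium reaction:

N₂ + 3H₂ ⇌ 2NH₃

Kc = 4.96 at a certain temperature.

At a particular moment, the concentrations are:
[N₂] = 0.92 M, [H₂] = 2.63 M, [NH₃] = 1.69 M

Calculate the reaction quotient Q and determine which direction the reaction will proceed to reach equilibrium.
Q = 0.171, Q < K, reaction proceeds forward (toward products)

Q = ([NH₃]^2) / ([N₂] × [H₂]^3)
  = ((1.69)^2) / ((0.92)·(2.63)^3) = 2.8561/16.736 = 0.1707
Since Q = 0.1707 < Kc = 4.96, the reaction proceeds forward (toward products) to reach equilibrium.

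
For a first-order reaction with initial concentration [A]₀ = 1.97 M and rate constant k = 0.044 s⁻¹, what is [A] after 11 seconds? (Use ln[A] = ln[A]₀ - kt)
1.2141 M

ln[A] = ln[A]₀ - k·t = ln(1.97) - (0.044)·(11) = 0.6780 - 0.4840 = 0.1940
[A] = e^(0.1940) = 1.2141 M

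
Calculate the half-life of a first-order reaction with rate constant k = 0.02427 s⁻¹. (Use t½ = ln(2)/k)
28.56 s

t½ = ln(2)/k = 0.6931/0.02427 = 28.56 s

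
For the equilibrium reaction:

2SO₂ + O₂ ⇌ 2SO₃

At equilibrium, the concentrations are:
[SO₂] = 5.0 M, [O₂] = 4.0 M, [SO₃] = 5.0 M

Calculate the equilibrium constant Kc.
K_c = 0.2500

Kc = ([SO₃]^2) / ([SO₂]^2 × [O₂])
   = ((5.0)^2) / ((5.0)^2·(4.0))
   = 25 / 100 = 0.2500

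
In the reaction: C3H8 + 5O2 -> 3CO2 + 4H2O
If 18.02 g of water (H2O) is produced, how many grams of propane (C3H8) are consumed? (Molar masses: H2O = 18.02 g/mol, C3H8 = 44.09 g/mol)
Moles of H2O = 18.02 g ÷ 18.02 g/mol = 1 mol
Mole ratio: 1 mol C3H8 / 4 mol H2O
Moles of C3H8 = 1 × (1/4) = 0.25 mol
Mass of C3H8 = 0.25 mol × 44.09 g/mol = 11.02 g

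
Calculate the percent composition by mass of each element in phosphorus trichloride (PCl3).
P: 22.55%, Cl: 77.45%

Molar mass of PCl3 = 137.32 g/mol
% P = (1 × 30.97) / 137.32 × 100% = 30.97 / 137.32 × 100% = 22.55%
% Cl = (3 × 35.45) / 137.32 × 100% = 106.35 / 137.32 × 100% = 77.45%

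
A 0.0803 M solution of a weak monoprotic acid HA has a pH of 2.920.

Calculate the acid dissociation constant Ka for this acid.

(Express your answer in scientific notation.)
K_a = 1.83e-05

[H⁺] = 10^(−pH) = 10^(−2.920) = 1.202e-03 M. For HA ⇌ H⁺ + A⁻, Ka = x²/(C − x) = (1.202e-03)²/(0.0803 − 1.202e-03) = 1.83e-05.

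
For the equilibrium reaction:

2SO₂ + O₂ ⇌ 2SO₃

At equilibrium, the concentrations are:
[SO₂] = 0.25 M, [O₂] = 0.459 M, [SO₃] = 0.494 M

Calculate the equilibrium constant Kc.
K_c = 8.5067

Kc = ([SO₃]^2) / ([SO₂]^2 × [O₂])
   = ((0.494)^2) / ((0.25)^2·(0.459))
   = 0.24404 / 0.028688 = 8.5067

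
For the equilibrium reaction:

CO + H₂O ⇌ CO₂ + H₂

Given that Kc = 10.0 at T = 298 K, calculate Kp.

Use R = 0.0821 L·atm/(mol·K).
K_p = 10.0000

Δn = (moles gaseous products) − (moles gaseous reactants) = 0
T = 298 K; RT = 0.0821 × 298 = 24.4658
Kp = Kc·(RT)^Δn = 10.0 × (24.4658)^0 = 10.0 × 1 = 10.0000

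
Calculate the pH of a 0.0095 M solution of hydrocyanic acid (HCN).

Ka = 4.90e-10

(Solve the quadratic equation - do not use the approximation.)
pH = 5.67

x² + Ka×x - Ka×C = 0. Using quadratic formula: [H⁺] = 2.1573e-06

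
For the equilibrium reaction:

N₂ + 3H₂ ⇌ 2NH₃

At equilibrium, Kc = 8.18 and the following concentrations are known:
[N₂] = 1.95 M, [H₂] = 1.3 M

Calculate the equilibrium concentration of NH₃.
[NH₃] = 5.9198 M

Kc = ([NH₃]^2) / ([N₂] × [H₂]^3) = 8.18
[NH₃]^2 = Kc · (reactant terms)/(other product terms) = 8.18 · 4.2842 / 1 = 35.044
[NH₃] = (35.044)^(1/2) = 5.9198 M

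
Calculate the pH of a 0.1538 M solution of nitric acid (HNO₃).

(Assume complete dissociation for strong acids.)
pH = 0.81

[H⁺] = 0.1538 M for strong acid. pH = -log[H⁺] = -log(0.1538)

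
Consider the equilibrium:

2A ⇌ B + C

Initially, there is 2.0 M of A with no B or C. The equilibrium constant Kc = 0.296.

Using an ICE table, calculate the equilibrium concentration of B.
[B] = 0.521 M

ICE: [A] = 2.0 − 2x, [B] = [C] = x.
Kc = x²/(2.0 − 2x)² = 0.296 ⇒ √Kc = x/(2.0 − 2x).
x = √0.296·2.0/(1 + 2√0.296) = 0.54406·2.0/2.0881 = 0.5211.
[B] = x = 0.521 M.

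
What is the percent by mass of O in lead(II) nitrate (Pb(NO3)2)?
Mass of O in formula = 16.0 × 6 = 96 g/mol
Molar mass = 331.22 g/mol
% O = (96/331.22) × 100% = 28.98%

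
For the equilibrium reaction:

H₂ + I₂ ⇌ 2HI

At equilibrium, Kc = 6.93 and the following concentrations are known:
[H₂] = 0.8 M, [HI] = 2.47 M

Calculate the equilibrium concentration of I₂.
[I₂] = 1.1005 M

Kc = ([HI]^2) / ([H₂] × [I₂]) = 6.93
[I₂]^1 = (product terms)/(Kc · other reactant terms) = 6.1009 / (6.93 · 0.8) = 1.1005
[I₂] = 1.1005 M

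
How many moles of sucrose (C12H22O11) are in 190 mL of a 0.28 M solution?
Moles = Molarity × Volume (L)
Moles = 0.28 M × 0.19 L = 0.0532 mol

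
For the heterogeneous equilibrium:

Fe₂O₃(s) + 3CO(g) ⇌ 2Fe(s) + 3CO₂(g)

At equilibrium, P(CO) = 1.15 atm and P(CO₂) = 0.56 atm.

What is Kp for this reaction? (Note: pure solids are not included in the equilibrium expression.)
K_p = 0.115

Solids (Fe₂O₃, Fe) are excluded.
Kp = P(CO₂)³/P(CO)³ = (0.56)³/(1.15)³ = 0.1756/1.521 = 0.115.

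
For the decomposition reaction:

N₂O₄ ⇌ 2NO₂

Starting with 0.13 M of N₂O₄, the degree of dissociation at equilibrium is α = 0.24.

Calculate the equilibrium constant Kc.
K_c = 0.0394

x = α·[A]₀ = 0.24 × 0.13 = 0.0312 M dissociated.
At eq: [N₂O₄] = 0.13 − 0.0312 = 0.0988 M; [NO₂] = 2x = 0.0624 M.
Kc = [NO₂]²/[N₂O₄] = (0.0624)²/0.0988 = 0.03941.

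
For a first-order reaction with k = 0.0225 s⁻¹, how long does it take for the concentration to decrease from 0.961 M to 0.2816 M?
54.55 s

From ln[A] = ln[A]₀ - k·t: t = ln([A]₀/[A])/k = ln(0.961/0.2816)/0.0225 = ln(3.4126)/0.0225 = 1.2275/0.0225 = 54.55 s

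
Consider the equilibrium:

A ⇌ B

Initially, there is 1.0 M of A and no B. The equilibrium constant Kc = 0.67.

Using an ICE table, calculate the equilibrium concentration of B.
[B] = 0.401 M

ICE: [A] = 1.0 − x, [B] = x.
Kc = x/(1.0 − x) = 0.67 ⇒ x = 0.67·1.0/(1 + 0.67) = 0.67/1.67 = 0.4012.
[B] = x = 0.401 M.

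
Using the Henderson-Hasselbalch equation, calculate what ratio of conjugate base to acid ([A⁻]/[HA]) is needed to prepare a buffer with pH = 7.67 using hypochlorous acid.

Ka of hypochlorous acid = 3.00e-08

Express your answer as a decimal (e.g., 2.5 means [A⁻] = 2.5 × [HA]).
[A⁻]/[HA] = 1.403

pKa = −log(3.00e-08) = 7.5229. pH = pKa + log([A⁻]/[HA]). 7.67 = 7.5229 + log(ratio). log(ratio) = 7.67 − 7.5229 = 0.1471. ratio = 10^(0.1471) = 1.403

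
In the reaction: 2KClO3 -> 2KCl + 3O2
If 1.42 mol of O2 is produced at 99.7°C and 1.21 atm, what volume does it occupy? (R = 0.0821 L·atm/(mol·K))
T = 99.7°C + 273.15 = 372.85 K
V = nRT/P = (1.42 × 0.0821 × 372.85) / 1.21
V = 35.92 L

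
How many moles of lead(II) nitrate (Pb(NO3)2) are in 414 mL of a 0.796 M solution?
Moles = Molarity × Volume (L)
Moles = 0.796 M × 0.414 L = 0.3295 mol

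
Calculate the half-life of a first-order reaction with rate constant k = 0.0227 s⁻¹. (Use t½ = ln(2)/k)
30.54 s

t½ = ln(2)/k = 0.6931/0.0227 = 30.54 s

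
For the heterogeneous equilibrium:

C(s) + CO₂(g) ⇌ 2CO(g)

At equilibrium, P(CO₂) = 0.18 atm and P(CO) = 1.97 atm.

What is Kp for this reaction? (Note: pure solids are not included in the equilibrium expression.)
K_p = 21.561

Solid C is excluded.
Kp = P(CO)²/P(CO₂) = (1.97)²/0.18 = 3.881/0.18 = 21.561.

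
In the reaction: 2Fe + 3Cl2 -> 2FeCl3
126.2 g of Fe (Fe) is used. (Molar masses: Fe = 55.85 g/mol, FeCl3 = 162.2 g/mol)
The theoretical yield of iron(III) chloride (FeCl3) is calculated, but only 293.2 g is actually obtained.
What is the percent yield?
Moles of Fe = 126.2 g ÷ 55.85 g/mol = 2.25962 mol
Mole ratio: 2 mol FeCl3 / 2 mol Fe
Moles of FeCl3 = 2.25962 × (2/2) = 2.25962 mol
Theoretical yield = 2.25962 mol × 162.2 g/mol = 366.51 g
Actual yield = 293.2 g
Percent yield = (293.2 / 366.51) × 100% = 80.0%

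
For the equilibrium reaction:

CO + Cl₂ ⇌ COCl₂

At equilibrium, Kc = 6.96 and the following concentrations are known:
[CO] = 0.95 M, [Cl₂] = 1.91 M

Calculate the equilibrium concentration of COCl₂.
[COCl₂] = 12.6289 M

Kc = ([COCl₂]) / ([CO] × [Cl₂]) = 6.96
[COCl₂]^1 = Kc · (reactant terms)/(other product terms) = 6.96 · 1.8145 / 1 = 12.629
[COCl₂] = 12.6289 M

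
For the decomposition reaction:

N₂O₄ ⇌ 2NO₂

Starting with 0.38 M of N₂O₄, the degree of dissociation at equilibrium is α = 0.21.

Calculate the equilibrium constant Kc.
K_c = 0.0849

x = α·[A]₀ = 0.21 × 0.38 = 0.0798 M dissociated.
At eq: [N₂O₄] = 0.38 − 0.0798 = 0.3002 M; [NO₂] = 2x = 0.1596 M.
Kc = [NO₂]²/[N₂O₄] = (0.1596)²/0.3002 = 0.08485.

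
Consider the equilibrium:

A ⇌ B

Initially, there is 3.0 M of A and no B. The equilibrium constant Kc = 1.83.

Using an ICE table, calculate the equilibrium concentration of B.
[B] = 1.940 M

ICE: [A] = 3.0 − x, [B] = x.
Kc = x/(3.0 − x) = 1.83 ⇒ x = 1.83·3.0/(1 + 1.83) = 5.49/2.83 = 1.94.
[B] = x = 1.940 M.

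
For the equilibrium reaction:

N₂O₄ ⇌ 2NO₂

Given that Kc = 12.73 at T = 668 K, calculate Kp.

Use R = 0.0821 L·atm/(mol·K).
K_p = 698.1488

Δn = (moles gaseous products) − (moles gaseous reactants) = 1
T = 668 K; RT = 0.0821 × 668 = 54.8428
Kp = Kc·(RT)^Δn = 12.73 × (54.8428)^1 = 12.73 × 54.8428 = 698.1488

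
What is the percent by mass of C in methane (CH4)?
Mass of C in formula = 12.01 × 1 = 12.01 g/mol
Molar mass = 16.04 g/mol
% C = (12.01/16.04) × 100% = 74.88%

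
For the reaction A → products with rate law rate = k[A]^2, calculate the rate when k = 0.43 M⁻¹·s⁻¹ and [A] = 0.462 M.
0.09178 M/s

rate = k·[A]^2 = 0.43·(0.462)^2 = 0.43·0.213444 = 0.09178 M/s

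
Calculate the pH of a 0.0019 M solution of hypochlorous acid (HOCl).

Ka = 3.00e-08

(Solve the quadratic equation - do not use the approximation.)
pH = 5.12

x² + Ka×x - Ka×C = 0. Using quadratic formula: [H⁺] = 7.5348e-06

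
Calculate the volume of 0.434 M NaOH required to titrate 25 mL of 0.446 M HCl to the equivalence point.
V_{base} = 25.7 mL

At equivalence: moles acid = moles base.
moles HCl = 0.446 M × 0.025 L = 0.01115 mol
V_NaOH = 0.01115 mol ÷ 0.434 M = 0.02569 L = 25.7 mL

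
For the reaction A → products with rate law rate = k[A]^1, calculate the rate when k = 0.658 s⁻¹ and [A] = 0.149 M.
0.09804 M/s

rate = k·[A]^1 = 0.658·(0.149)^1 = 0.658·0.149 = 0.09804 M/s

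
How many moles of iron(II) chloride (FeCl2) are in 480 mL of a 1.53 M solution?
Moles = Molarity × Volume (L)
Moles = 1.53 M × 0.48 L = 0.7344 mol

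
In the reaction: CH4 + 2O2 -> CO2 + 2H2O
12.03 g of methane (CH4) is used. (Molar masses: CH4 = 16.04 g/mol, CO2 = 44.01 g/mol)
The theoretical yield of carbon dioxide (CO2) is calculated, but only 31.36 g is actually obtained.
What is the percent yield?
Moles of CH4 = 12.03 g ÷ 16.04 g/mol = 0.75 mol
Mole ratio: 1 mol CO2 / 1 mol CH4
Moles of CO2 = 0.75 × (1/1) = 0.75 mol
Theoretical yield = 0.75 mol × 44.01 g/mol = 33.008 g
Actual yield = 31.36 g
Percent yield = (31.36 / 33.008) × 100% = 95.0%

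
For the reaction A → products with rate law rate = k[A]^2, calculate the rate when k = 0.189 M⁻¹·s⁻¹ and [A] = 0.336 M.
0.02134 M/s

rate = k·[A]^2 = 0.189·(0.336)^2 = 0.189·0.112896 = 0.02134 M/s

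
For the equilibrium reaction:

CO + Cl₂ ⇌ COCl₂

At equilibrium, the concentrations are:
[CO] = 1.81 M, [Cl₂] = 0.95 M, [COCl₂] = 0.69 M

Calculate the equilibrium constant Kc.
K_c = 0.4013

Kc = ([COCl₂]) / ([CO] × [Cl₂])
   = ((0.69)) / ((1.81)·(0.95))
   = 0.69 / 1.7195 = 0.4013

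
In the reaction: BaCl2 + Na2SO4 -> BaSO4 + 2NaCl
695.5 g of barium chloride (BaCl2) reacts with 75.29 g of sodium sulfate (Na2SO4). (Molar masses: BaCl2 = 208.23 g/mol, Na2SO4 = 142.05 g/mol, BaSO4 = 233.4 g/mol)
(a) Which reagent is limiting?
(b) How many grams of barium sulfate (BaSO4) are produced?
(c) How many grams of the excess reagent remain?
(a) Na2SO4, (b) 123.7 g, (c) 585.1 g

Moles of BaCl2 = 695.5 g ÷ 208.23 g/mol = 3.34006 mol
Moles of Na2SO4 = 75.29 g ÷ 142.05 g/mol = 0.530025 mol
Moles ÷ coefficient: BaCl2: 3.34006/1 = 3.34, Na2SO4: 0.530025/1 = 0.53
(a) Na2SO4 has the smaller value, so Na2SO4 is the limiting reagent.
(b) Moles of BaSO4 = 0.530025 mol Na2SO4 × (1/1) = 0.530025 mol; mass = 0.530025 mol × 233.4 g/mol = 123.7 g
(c) BaCl2 consumed = 0.530025 × (1/1) = 0.530025 mol; remaining = 3.34006 − 0.530025 = 2.81003 mol; mass = 2.81003 mol × 208.23 g/mol = 585.1 g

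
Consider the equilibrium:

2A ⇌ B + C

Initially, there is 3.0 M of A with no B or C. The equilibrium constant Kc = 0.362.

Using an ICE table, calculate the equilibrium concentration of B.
[B] = 0.819 M

ICE: [A] = 3.0 − 2x, [B] = [C] = x.
Kc = x²/(3.0 − 2x)² = 0.362 ⇒ √Kc = x/(3.0 − 2x).
x = √0.362·3.0/(1 + 2√0.362) = 0.60166·3.0/2.2033 = 0.81921.
[B] = x = 0.819 M.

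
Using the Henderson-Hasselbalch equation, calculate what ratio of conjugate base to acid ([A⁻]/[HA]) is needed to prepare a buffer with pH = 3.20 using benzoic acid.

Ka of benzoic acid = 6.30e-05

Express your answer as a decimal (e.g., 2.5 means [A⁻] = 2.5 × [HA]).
[A⁻]/[HA] = 0.100

pKa = −log(6.30e-05) = 4.2007. pH = pKa + log([A⁻]/[HA]). 3.20 = 4.2007 + log(ratio). log(ratio) = 3.20 − 4.2007 = -1.0007. ratio = 10^(-1.0007) = 0.100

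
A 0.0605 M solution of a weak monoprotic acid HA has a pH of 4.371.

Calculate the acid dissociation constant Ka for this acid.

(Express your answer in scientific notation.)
K_a = 3.00e-08

[H⁺] = 10^(−pH) = 10^(−4.371) = 4.256e-05 M. For HA ⇌ H⁺ + A⁻, Ka = x²/(C − x) = (4.256e-05)²/(0.0605 − 4.256e-05) = 3.00e-08.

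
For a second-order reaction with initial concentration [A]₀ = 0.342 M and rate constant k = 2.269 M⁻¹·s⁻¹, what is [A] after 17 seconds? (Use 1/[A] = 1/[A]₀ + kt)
0.0241 M

1/[A] = 1/[A]₀ + k·t = 1/0.342 + (2.269)·(17) = 2.9240 + 38.5730 = 41.4970
[A] = 1/41.4970 = 0.0241 M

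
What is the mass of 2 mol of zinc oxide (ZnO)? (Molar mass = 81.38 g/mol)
Mass = 2 mol × 81.38 g/mol = 162.8 g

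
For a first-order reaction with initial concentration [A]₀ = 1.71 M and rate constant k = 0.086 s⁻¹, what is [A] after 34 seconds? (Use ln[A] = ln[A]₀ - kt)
0.0919 M

ln[A] = ln[A]₀ - k·t = ln(1.71) - (0.086)·(34) = 0.5365 - 2.9240 = -2.3875
[A] = e^(-2.3875) = 0.0919 M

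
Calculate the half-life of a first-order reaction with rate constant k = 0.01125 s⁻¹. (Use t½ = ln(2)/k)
61.61 s

t½ = ln(2)/k = 0.6931/0.01125 = 61.61 s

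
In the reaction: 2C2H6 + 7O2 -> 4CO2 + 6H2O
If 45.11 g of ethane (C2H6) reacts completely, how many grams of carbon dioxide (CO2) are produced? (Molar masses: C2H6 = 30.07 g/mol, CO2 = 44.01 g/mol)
Moles of C2H6 = 45.11 g ÷ 30.07 g/mol = 1.50017 mol
Mole ratio: 4 mol CO2 / 2 mol C2H6
Moles of CO2 = 1.50017 × (4/2) = 3.00033 mol
Mass of CO2 = 3.00033 mol × 44.01 g/mol = 132 g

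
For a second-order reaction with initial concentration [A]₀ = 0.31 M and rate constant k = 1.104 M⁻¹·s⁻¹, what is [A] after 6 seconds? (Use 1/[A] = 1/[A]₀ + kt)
0.1015 M

1/[A] = 1/[A]₀ + k·t = 1/0.31 + (1.104)·(6) = 3.2258 + 6.6240 = 9.8498
[A] = 1/9.8498 = 0.1015 M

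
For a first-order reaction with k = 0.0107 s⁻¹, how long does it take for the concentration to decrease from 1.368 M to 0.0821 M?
262.91 s

From ln[A] = ln[A]₀ - k·t: t = ln([A]₀/[A])/k = ln(1.368/0.0821)/0.0107 = ln(16.6626)/0.0107 = 2.8132/0.0107 = 262.91 s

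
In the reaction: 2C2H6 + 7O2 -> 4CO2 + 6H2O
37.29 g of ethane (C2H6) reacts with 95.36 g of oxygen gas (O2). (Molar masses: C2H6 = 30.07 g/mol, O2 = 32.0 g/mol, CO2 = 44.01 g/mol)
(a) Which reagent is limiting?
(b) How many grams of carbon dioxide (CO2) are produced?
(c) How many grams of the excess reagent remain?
(a) O2, (b) 74.94 g, (c) 11.69 g

Moles of C2H6 = 37.29 g ÷ 30.07 g/mol = 1.24011 mol
Moles of O2 = 95.36 g ÷ 32.0 g/mol = 2.98 mol
Moles ÷ coefficient: C2H6: 1.24011/2 = 0.6201, O2: 2.98/7 = 0.4257
(a) O2 has the smaller value, so O2 is the limiting reagent.
(b) Moles of CO2 = 2.98 mol O2 × (4/7) = 1.70286 mol; mass = 1.70286 mol × 44.01 g/mol = 74.94 g
(c) C2H6 consumed = 2.98 × (2/7) = 0.851429 mol; remaining = 1.24011 − 0.851429 = 0.388678 mol; mass = 0.388678 mol × 30.07 g/mol = 11.69 g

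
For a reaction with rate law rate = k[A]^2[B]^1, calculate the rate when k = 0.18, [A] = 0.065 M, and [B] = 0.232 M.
0.0001764 M/s

rate = k·[A]^2·[B]^1 = 0.18·(0.065)^2·(0.232)^1 = 0.18·0.004225·0.232 = 0.0001764 M/s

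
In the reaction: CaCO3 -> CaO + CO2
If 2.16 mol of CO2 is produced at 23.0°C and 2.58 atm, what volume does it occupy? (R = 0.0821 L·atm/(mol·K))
T = 23.0°C + 273.15 = 296.15 K
V = nRT/P = (2.16 × 0.0821 × 296.15) / 2.58
V = 20.36 L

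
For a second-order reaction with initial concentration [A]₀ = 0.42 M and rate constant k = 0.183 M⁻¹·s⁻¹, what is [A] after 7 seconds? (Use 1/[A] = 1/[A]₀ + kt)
0.2731 M

1/[A] = 1/[A]₀ + k·t = 1/0.42 + (0.183)·(7) = 2.3810 + 1.2810 = 3.6620
[A] = 1/3.6620 = 0.2731 M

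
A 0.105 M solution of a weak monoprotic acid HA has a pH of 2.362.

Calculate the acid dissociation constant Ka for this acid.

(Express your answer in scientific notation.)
K_a = 1.88e-04

[H⁺] = 10^(−pH) = 10^(−2.362) = 4.345e-03 M. For HA ⇌ H⁺ + A⁻, Ka = x²/(C − x) = (4.345e-03)²/(0.105 − 4.345e-03) = 1.88e-04.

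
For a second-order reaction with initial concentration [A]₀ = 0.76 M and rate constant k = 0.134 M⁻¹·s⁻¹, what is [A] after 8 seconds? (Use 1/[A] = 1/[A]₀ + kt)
0.4188 M

1/[A] = 1/[A]₀ + k·t = 1/0.76 + (0.134)·(8) = 1.3158 + 1.0720 = 2.3878
[A] = 1/2.3878 = 0.4188 M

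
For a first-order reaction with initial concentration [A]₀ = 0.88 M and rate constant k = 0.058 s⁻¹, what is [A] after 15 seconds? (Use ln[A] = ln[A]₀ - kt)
0.3687 M

ln[A] = ln[A]₀ - k·t = ln(0.88) - (0.058)·(15) = -0.1278 - 0.8700 = -0.9978
[A] = e^(-0.9978) = 0.3687 M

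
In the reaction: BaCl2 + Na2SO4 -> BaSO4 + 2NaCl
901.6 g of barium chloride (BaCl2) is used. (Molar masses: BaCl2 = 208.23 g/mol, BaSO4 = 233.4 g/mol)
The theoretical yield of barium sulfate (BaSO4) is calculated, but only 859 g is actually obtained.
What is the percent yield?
Moles of BaCl2 = 901.6 g ÷ 208.23 g/mol = 4.32983 mol
Mole ratio: 1 mol BaSO4 / 1 mol BaCl2
Moles of BaSO4 = 4.32983 × (1/1) = 4.32983 mol
Theoretical yield = 4.32983 mol × 233.4 g/mol = 1010.6 g
Actual yield = 859 g
Percent yield = (859 / 1010.6) × 100% = 85.0%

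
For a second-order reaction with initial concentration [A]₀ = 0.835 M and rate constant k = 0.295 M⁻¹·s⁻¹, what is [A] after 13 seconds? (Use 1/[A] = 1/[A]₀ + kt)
0.1987 M

1/[A] = 1/[A]₀ + k·t = 1/0.835 + (0.295)·(13) = 1.1976 + 3.8350 = 5.0326
[A] = 1/5.0326 = 0.1987 M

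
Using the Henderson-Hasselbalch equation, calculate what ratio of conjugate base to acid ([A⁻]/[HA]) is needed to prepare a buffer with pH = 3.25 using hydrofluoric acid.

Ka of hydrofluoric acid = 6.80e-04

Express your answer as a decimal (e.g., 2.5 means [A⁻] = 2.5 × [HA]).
[A⁻]/[HA] = 1.209

pKa = −log(6.80e-04) = 3.1675. pH = pKa + log([A⁻]/[HA]). 3.25 = 3.1675 + log(ratio). log(ratio) = 3.25 − 3.1675 = 0.0825. ratio = 10^(0.0825) = 1.209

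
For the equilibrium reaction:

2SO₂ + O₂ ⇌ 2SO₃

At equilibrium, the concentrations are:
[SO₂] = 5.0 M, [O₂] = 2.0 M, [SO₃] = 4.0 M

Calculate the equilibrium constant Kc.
K_c = 0.3200

Kc = ([SO₃]^2) / ([SO₂]^2 × [O₂])
   = ((4.0)^2) / ((5.0)^2·(2.0))
   = 16 / 50 = 0.3200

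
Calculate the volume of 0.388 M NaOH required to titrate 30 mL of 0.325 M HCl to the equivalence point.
V_{base} = 25.1 mL

At equivalence: moles acid = moles base.
moles HCl = 0.325 M × 0.03 L = 0.00975 mol
V_NaOH = 0.00975 mol ÷ 0.388 M = 0.02513 L = 25.1 mL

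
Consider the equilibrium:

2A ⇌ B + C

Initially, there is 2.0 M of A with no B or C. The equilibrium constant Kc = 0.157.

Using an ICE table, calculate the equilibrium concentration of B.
[B] = 0.442 M

ICE: [A] = 2.0 − 2x, [B] = [C] = x.
Kc = x²/(2.0 − 2x)² = 0.157 ⇒ √Kc = x/(2.0 − 2x).
x = √0.157·2.0/(1 + 2√0.157) = 0.39623·2.0/1.7925 = 0.44211.
[B] = x = 0.442 M.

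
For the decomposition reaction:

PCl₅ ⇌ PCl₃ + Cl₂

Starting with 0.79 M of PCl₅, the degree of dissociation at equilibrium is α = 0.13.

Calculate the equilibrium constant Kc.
K_c = 0.0153

x = α·[A]₀ = 0.13 × 0.79 = 0.1027 M dissociated.
At eq: [PCl₅] = 0.79 − 0.1027 = 0.6873 M; [PCl₃] = [Cl₂] = x = 0.1027 M.
Kc = [PCl₃][Cl₂]/[PCl₅] = (0.1027)²/0.6873 = 0.01535.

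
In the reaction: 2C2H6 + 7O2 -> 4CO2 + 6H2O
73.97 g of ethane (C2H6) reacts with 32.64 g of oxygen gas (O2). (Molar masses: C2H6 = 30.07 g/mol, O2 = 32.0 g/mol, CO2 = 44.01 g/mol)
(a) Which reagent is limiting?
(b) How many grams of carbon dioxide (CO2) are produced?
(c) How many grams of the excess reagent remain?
(a) O2, (b) 25.65 g, (c) 65.21 g

Moles of C2H6 = 73.97 g ÷ 30.07 g/mol = 2.45993 mol
Moles of O2 = 32.64 g ÷ 32.0 g/mol = 1.02 mol
Moles ÷ coefficient: C2H6: 2.45993/2 = 1.23, O2: 1.02/7 = 0.1457
(a) O2 has the smaller value, so O2 is the limiting reagent.
(b) Moles of CO2 = 1.02 mol O2 × (4/7) = 0.582857 mol; mass = 0.582857 mol × 44.01 g/mol = 25.65 g
(c) C2H6 consumed = 1.02 × (2/7) = 0.291429 mol; remaining = 2.45993 − 0.291429 = 2.1685 mol; mass = 2.1685 mol × 30.07 g/mol = 65.21 g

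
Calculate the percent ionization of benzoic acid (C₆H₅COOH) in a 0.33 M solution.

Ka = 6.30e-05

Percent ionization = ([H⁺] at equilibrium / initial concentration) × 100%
Percent ionization = 1.37%

Let x = [H⁺]. Ka = x²/(C - x) ⇒ x² + (6.30e-05)x - (6.30e-05)(0.33) = 0. x = 4.5282e-03. Percent = (4.5282e-03/0.33) × 100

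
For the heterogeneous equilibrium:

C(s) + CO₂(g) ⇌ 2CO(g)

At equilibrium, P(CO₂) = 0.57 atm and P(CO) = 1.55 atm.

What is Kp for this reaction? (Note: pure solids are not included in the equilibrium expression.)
K_p = 4.215

Solid C is excluded.
Kp = P(CO)²/P(CO₂) = (1.55)²/0.57 = 2.403/0.57 = 4.215.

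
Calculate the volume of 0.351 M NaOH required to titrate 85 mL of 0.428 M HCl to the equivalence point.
V_{base} = 103.6 mL

At equivalence: moles acid = moles base.
moles HCl = 0.428 M × 0.085 L = 0.03638 mol
V_NaOH = 0.03638 mol ÷ 0.351 M = 0.1036 L = 103.6 mL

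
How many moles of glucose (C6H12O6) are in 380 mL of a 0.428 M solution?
Moles = Molarity × Volume (L)
Moles = 0.428 M × 0.38 L = 0.1626 mol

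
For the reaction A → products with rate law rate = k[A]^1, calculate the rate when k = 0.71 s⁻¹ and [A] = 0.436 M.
0.3096 M/s

rate = k·[A]^1 = 0.71·(0.436)^1 = 0.71·0.436 = 0.3096 M/s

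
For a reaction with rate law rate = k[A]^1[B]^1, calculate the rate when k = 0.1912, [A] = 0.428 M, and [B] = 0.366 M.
0.02995 M/s

rate = k·[A]^1·[B]^1 = 0.1912·(0.428)^1·(0.366)^1 = 0.1912·0.428·0.366 = 0.02995 M/s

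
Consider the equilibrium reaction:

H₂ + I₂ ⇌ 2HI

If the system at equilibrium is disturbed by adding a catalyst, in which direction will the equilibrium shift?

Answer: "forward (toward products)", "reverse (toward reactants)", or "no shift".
no shift

Apply Le Chatelier's principle: system shifts to counteract the change.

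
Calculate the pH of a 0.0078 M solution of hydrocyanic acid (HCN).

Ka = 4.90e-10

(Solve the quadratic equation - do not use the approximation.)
pH = 5.71

x² + Ka×x - Ka×C = 0. Using quadratic formula: [H⁺] = 1.9547e-06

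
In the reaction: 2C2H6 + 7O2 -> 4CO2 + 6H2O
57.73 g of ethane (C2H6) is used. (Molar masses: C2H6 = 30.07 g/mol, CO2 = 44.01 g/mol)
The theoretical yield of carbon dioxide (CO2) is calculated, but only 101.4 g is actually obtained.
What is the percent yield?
Moles of C2H6 = 57.73 g ÷ 30.07 g/mol = 1.91985 mol
Mole ratio: 4 mol CO2 / 2 mol C2H6
Moles of CO2 = 1.91985 × (4/2) = 3.83971 mol
Theoretical yield = 3.83971 mol × 44.01 g/mol = 168.99 g
Actual yield = 101.4 g
Percent yield = (101.4 / 168.99) × 100% = 60.0%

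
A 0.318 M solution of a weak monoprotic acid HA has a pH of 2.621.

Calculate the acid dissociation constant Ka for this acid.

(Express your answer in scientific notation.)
K_a = 1.81e-05

[H⁺] = 10^(−pH) = 10^(−2.621) = 2.393e-03 M. For HA ⇌ H⁺ + A⁻, Ka = x²/(C − x) = (2.393e-03)²/(0.318 − 2.393e-03) = 1.81e-05.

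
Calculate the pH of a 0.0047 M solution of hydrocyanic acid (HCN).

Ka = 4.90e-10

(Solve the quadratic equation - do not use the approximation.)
pH = 5.82

x² + Ka×x - Ka×C = 0. Using quadratic formula: [H⁺] = 1.5173e-06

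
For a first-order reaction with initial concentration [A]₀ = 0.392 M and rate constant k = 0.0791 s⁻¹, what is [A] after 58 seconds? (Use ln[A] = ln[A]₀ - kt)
0.0040 M

ln[A] = ln[A]₀ - k·t = ln(0.392) - (0.0791)·(58) = -0.9365 - 4.5878 = -5.5243
[A] = e^(-5.5243) = 0.0040 M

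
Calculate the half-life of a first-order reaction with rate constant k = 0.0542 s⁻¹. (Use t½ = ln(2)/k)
12.79 s

t½ = ln(2)/k = 0.6931/0.0542 = 12.79 s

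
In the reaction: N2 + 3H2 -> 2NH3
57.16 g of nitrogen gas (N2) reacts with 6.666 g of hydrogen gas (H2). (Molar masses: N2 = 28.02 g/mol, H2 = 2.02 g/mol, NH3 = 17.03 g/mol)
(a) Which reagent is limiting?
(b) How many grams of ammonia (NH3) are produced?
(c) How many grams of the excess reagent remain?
(a) H2, (b) 37.47 g, (c) 26.34 g

Moles of N2 = 57.16 g ÷ 28.02 g/mol = 2.03997 mol
Moles of H2 = 6.666 g ÷ 2.02 g/mol = 3.3 mol
Moles ÷ coefficient: N2: 2.03997/1 = 2.04, H2: 3.3/3 = 1.1
(a) H2 has the smaller value, so H2 is the limiting reagent.
(b) Moles of NH3 = 3.3 mol H2 × (2/3) = 2.2 mol; mass = 2.2 mol × 17.03 g/mol = 37.47 g
(c) N2 consumed = 3.3 × (1/3) = 1.1 mol; remaining = 2.03997 − 1.1 = 0.939971 mol; mass = 0.939971 mol × 28.02 g/mol = 26.34 g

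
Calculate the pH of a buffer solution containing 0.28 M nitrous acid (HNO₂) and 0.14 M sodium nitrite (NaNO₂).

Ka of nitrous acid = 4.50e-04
pH = 3.05

pKa = -log(4.50e-04) = 3.35. pH = pKa + log([A⁻]/[HA]) = 3.35 + log(0.14/0.28)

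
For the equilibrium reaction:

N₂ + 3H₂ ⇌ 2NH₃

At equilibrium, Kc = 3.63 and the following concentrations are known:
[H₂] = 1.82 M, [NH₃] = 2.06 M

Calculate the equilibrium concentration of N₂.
[N₂] = 0.1939 M

Kc = ([NH₃]^2) / ([N₂] × [H₂]^3) = 3.63
[N₂]^1 = (product terms)/(Kc · other reactant terms) = 4.2436 / (3.63 · 6.0286) = 0.19392
[N₂] = 0.1939 M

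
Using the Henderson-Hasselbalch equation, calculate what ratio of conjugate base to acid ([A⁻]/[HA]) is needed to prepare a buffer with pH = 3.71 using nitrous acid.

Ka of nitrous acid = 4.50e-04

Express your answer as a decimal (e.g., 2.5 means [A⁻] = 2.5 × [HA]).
[A⁻]/[HA] = 2.308

pKa = −log(4.50e-04) = 3.3468. pH = pKa + log([A⁻]/[HA]). 3.71 = 3.3468 + log(ratio). log(ratio) = 3.71 − 3.3468 = 0.3632. ratio = 10^(0.3632) = 2.308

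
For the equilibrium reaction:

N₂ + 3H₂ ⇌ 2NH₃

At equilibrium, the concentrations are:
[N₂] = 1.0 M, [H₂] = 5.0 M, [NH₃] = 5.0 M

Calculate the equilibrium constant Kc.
K_c = 0.2000

Kc = ([NH₃]^2) / ([N₂] × [H₂]^3)
   = ((5.0)^2) / ((1.0)·(5.0)^3)
   = 25 / 125 = 0.2000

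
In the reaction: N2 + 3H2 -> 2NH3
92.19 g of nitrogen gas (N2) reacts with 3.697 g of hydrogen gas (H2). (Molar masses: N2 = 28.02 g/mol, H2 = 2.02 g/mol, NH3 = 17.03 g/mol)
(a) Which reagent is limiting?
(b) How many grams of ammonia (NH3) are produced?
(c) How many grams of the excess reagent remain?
(a) H2, (b) 20.78 g, (c) 75.1 g

Moles of N2 = 92.19 g ÷ 28.02 g/mol = 3.29015 mol
Moles of H2 = 3.697 g ÷ 2.02 g/mol = 1.8302 mol
Moles ÷ coefficient: N2: 3.29015/1 = 3.29, H2: 1.8302/3 = 0.6101
(a) H2 has the smaller value, so H2 is the limiting reagent.
(b) Moles of NH3 = 1.8302 mol H2 × (2/3) = 1.22013 mol; mass = 1.22013 mol × 17.03 g/mol = 20.78 g
(c) N2 consumed = 1.8302 × (1/3) = 0.610066 mol; remaining = 3.29015 − 0.610066 = 2.68008 mol; mass = 2.68008 mol × 28.02 g/mol = 75.1 g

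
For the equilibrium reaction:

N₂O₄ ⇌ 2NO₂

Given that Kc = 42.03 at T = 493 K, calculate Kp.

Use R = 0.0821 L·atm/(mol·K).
K_p = 1.70e+03

Δn = (moles gaseous products) − (moles gaseous reactants) = 1
T = 493 K; RT = 0.0821 × 493 = 40.4753
Kp = Kc·(RT)^Δn = 42.03 × (40.4753)^1 = 42.03 × 40.4753 = 1.70e+03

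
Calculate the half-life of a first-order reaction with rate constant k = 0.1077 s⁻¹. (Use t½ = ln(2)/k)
6.44 s

t½ = ln(2)/k = 0.6931/0.1077 = 6.44 s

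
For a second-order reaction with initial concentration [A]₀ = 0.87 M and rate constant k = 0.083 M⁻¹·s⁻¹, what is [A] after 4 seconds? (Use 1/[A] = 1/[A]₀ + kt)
0.6750 M

1/[A] = 1/[A]₀ + k·t = 1/0.87 + (0.083)·(4) = 1.1494 + 0.3320 = 1.4814
[A] = 1/1.4814 = 0.6750 M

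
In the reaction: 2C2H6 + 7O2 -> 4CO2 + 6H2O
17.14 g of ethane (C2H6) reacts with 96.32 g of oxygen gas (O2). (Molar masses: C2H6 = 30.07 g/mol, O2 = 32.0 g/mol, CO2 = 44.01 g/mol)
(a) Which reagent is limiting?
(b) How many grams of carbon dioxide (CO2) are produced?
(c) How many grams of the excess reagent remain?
(a) C2H6, (b) 50.17 g, (c) 32.48 g

Moles of C2H6 = 17.14 g ÷ 30.07 g/mol = 0.570003 mol
Moles of O2 = 96.32 g ÷ 32.0 g/mol = 3.01 mol
Moles ÷ coefficient: C2H6: 0.570003/2 = 0.285, O2: 3.01/7 = 0.43
(a) C2H6 has the smaller value, so C2H6 is the limiting reagent.
(b) Moles of CO2 = 0.570003 mol C2H6 × (4/2) = 1.14001 mol; mass = 1.14001 mol × 44.01 g/mol = 50.17 g
(c) O2 consumed = 0.570003 × (7/2) = 1.99501 mol; remaining = 3.01 − 1.99501 = 1.01499 mol; mass = 1.01499 mol × 32.0 g/mol = 32.48 g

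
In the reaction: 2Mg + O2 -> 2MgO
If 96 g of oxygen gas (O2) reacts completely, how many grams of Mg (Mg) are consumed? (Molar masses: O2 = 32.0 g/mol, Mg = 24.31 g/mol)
Moles of O2 = 96 g ÷ 32.0 g/mol = 3 mol
Mole ratio: 2 mol Mg / 1 mol O2
Moles of Mg = 3 × (2/1) = 6 mol
Mass of Mg = 6 mol × 24.31 g/mol = 145.9 g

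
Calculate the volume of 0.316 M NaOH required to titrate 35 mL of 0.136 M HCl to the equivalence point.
V_{base} = 15.1 mL

At equivalence: moles acid = moles base.
moles HCl = 0.136 M × 0.035 L = 0.00476 mol
V_NaOH = 0.00476 mol ÷ 0.316 M = 0.01506 L = 15.1 mL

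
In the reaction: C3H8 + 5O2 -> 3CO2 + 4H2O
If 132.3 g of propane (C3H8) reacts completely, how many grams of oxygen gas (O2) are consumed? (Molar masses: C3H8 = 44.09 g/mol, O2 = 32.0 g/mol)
Moles of C3H8 = 132.3 g ÷ 44.09 g/mol = 3.00068 mol
Mole ratio: 5 mol O2 / 1 mol C3H8
Moles of O2 = 3.00068 × (5/1) = 15.0034 mol
Mass of O2 = 15.0034 mol × 32.0 g/mol = 480.1 g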